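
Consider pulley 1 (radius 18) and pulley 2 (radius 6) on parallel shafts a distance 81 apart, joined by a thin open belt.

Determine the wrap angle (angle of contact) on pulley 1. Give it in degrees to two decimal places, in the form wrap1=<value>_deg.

open belt: β = asin((r2−r1)/C) = asin(-12/81) = -8.5196°
wrap1 = π − 2β = 197.0392°
wrap2 = π + 2β = 162.9608°

wrap1=197.04_deg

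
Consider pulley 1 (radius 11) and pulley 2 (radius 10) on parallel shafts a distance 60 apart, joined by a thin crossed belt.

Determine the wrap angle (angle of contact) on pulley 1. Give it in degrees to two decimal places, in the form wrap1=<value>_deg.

crossed belt: β = asin((r1+r2)/C) = asin(21/60) = 20.4873°
wrap1 = wrap2 = π + 2β = 220.9746°

wrap1=220.97_deg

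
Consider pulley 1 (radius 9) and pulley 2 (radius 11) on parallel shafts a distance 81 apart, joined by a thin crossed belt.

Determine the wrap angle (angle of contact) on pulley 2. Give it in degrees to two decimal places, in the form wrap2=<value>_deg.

crossed belt: β = asin((r1+r2)/C) = asin(20/81) = 14.2949°
wrap1 = wrap2 = π + 2β = 208.5899°

wrap2=208.59_deg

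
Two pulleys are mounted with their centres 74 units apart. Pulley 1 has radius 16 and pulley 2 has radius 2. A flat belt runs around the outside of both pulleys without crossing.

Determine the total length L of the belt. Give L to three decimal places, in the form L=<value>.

open belt: β = asin((r2−r1)/C) = asin(-14/74) = -10.9055°
wrap1 = π − 2β = 201.8109°
wrap2 = π + 2β = 158.1891°
tangent length = C·cosβ = 72.6636
L = r1·wrap1 + r2·wrap2 + 2·C·cosβ = 16·3.5223 + 2·2.7609 + 2·72.6636 = 207.2053

L=207.205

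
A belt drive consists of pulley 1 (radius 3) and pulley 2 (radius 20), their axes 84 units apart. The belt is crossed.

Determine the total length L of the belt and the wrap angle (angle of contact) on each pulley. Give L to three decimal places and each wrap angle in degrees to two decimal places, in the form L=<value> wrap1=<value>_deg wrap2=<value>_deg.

L=246.595 wrap1=211.78_deg wrap2=211.78_deg

crossed belt: β = asin((r1+r2)/C) = asin(23/84) = 15.8911°
wrap1 = wrap2 = π + 2β = 211.7822°
tangent length = C·cosβ = 80.7899
L = (r1+r2)·wrap + 2·C·cosβ = 23·3.6963 + 2·80.7899 = 246.5945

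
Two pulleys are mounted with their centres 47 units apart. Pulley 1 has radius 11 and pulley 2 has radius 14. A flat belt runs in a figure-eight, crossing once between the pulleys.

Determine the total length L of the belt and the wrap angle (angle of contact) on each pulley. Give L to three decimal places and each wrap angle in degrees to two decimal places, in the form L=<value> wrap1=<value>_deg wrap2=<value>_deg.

crossed belt: β = asin((r1+r2)/C) = asin(25/47) = 32.1349°
wrap1 = wrap2 = π + 2β = 244.2699°
tangent length = C·cosβ = 39.7995
L = (r1+r2)·wrap + 2·C·cosβ = 25·4.2633 + 2·39.7995 = 186.1818

L=186.182 wrap1=244.27_deg wrap2=244.27_deg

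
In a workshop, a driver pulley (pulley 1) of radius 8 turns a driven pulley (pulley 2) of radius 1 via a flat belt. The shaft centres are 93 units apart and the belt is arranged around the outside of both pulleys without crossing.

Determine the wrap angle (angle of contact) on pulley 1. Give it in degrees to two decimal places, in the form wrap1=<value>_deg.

wrap1=188.63_deg

open belt: β = asin((r2−r1)/C) = asin(-7/93) = -4.3167°
wrap1 = π − 2β = 188.6333°
wrap2 = π + 2β = 171.3667°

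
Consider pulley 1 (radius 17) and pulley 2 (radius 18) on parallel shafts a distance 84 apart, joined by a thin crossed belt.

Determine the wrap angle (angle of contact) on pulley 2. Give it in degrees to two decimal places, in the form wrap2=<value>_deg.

crossed belt: β = asin((r1+r2)/C) = asin(35/84) = 24.6243°
wrap1 = wrap2 = π + 2β = 229.2486°

wrap2=229.25_deg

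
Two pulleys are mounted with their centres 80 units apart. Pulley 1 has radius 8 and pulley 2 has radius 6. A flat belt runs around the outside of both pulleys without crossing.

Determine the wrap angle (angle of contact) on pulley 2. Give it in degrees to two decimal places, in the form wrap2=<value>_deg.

wrap2=177.13_deg

open belt: β = asin((r2−r1)/C) = asin(-2/80) = -1.4325°
wrap1 = π − 2β = 182.8651°
wrap2 = π + 2β = 177.1349°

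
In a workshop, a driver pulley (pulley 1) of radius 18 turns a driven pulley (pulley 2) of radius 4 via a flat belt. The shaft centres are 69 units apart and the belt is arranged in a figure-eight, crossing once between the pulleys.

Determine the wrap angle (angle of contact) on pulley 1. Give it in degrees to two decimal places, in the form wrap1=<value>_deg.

crossed belt: β = asin((r1+r2)/C) = asin(22/69) = 18.5928°
wrap1 = wrap2 = π + 2β = 217.1856°

wrap1=217.19_deg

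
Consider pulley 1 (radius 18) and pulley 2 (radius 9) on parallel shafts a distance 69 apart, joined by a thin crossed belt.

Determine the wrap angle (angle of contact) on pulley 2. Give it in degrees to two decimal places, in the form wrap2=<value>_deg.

wrap2=226.07_deg

crossed belt: β = asin((r1+r2)/C) = asin(27/69) = 23.0357°
wrap1 = wrap2 = π + 2β = 226.0714°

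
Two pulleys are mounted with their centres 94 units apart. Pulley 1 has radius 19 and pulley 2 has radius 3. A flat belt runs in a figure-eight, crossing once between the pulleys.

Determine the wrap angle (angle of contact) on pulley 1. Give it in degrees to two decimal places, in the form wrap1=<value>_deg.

wrap1=207.07_deg

crossed belt: β = asin((r1+r2)/C) = asin(22/94) = 13.5352°
wrap1 = wrap2 = π + 2β = 207.0704°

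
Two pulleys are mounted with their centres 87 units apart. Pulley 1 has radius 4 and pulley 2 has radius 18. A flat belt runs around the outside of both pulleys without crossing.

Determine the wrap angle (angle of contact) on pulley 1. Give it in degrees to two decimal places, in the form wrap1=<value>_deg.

open belt: β = asin((r2−r1)/C) = asin(14/87) = 9.2603°
wrap1 = π − 2β = 161.4795°
wrap2 = π + 2β = 198.5205°

wrap1=161.48_deg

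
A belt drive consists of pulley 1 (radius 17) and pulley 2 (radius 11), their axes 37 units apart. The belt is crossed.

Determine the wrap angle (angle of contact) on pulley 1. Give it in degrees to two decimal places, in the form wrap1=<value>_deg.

crossed belt: β = asin((r1+r2)/C) = asin(28/37) = 49.1791°
wrap1 = wrap2 = π + 2β = 278.3582°

wrap1=278.36_deg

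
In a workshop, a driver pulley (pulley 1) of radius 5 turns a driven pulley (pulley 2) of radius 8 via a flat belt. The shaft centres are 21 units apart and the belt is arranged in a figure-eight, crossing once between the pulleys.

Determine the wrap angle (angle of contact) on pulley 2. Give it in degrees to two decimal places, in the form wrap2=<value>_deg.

crossed belt: β = asin((r1+r2)/C) = asin(13/21) = 38.2466°
wrap1 = wrap2 = π + 2β = 256.4932°

wrap2=256.49_deg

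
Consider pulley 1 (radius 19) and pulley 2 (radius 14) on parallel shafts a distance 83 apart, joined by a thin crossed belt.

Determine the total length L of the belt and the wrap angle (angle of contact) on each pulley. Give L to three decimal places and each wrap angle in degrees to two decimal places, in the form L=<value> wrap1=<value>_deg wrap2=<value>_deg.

L=282.975 wrap1=226.86_deg wrap2=226.86_deg

crossed belt: β = asin((r1+r2)/C) = asin(33/83) = 23.4276°
wrap1 = wrap2 = π + 2β = 226.8553°
tangent length = C·cosβ = 76.1577
L = (r1+r2)·wrap + 2·C·cosβ = 33·3.9594 + 2·76.1577 = 282.9747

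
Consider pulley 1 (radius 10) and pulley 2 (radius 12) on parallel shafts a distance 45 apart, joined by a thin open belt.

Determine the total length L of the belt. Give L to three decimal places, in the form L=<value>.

L=159.204

open belt: β = asin((r2−r1)/C) = asin(2/45) = 2.5473°
wrap1 = π − 2β = 174.9054°
wrap2 = π + 2β = 185.0946°
tangent length = C·cosβ = 44.9555
L = r1·wrap1 + r2·wrap2 + 2·C·cosβ = 10·3.0527 + 12·3.2305 + 2·44.9555 = 159.2039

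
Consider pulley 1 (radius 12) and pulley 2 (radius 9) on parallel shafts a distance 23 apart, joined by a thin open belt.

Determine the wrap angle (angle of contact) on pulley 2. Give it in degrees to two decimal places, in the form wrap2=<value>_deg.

open belt: β = asin((r2−r1)/C) = asin(-3/23) = -7.4947°
wrap1 = π − 2β = 194.9894°
wrap2 = π + 2β = 165.0106°

wrap2=165.01_deg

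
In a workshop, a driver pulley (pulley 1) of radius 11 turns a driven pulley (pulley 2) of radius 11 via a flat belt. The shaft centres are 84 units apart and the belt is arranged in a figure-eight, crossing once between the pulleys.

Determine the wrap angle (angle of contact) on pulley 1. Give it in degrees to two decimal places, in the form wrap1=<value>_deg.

crossed belt: β = asin((r1+r2)/C) = asin(22/84) = 15.1831°
wrap1 = wrap2 = π + 2β = 210.3662°

wrap1=210.37_deg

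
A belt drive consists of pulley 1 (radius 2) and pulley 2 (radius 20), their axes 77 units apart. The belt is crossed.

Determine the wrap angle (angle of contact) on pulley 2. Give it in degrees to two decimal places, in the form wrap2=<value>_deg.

crossed belt: β = asin((r1+r2)/C) = asin(22/77) = 16.6015°
wrap1 = wrap2 = π + 2β = 213.2031°

wrap2=213.20_deg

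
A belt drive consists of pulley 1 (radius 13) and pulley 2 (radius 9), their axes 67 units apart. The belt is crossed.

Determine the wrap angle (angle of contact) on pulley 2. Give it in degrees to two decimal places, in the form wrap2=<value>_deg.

wrap2=218.34_deg

crossed belt: β = asin((r1+r2)/C) = asin(22/67) = 19.1692°
wrap1 = wrap2 = π + 2β = 218.3383°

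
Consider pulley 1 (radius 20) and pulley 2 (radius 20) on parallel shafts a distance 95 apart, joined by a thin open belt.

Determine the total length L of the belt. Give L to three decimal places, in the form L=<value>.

L=315.664

open belt: β = asin((r2−r1)/C) = asin(0/95) = 0.0000°
wrap1 = π − 2β = 180.0000°
wrap2 = π + 2β = 180.0000°
tangent length = C·cosβ = 95.0000
L = r1·wrap1 + r2·wrap2 + 2·C·cosβ = 20·3.1416 + 20·3.1416 + 2·95.0000 = 315.6637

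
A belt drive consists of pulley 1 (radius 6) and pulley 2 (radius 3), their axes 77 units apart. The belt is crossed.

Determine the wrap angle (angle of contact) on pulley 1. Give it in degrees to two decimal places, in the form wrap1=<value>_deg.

wrap1=193.42_deg

crossed belt: β = asin((r1+r2)/C) = asin(9/77) = 6.7123°
wrap1 = wrap2 = π + 2β = 193.4245°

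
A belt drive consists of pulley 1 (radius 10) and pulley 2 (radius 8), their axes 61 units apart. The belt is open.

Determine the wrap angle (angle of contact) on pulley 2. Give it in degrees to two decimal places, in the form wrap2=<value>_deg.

wrap2=176.24_deg

open belt: β = asin((r2−r1)/C) = asin(-2/61) = -1.8789°
wrap1 = π − 2β = 183.7578°
wrap2 = π + 2β = 176.2422°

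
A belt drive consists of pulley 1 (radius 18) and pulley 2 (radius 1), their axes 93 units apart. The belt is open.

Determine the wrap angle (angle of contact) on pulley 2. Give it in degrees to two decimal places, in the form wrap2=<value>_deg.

wrap2=158.93_deg

open belt: β = asin((r2−r1)/C) = asin(-17/93) = -10.5326°
wrap1 = π − 2β = 201.0653°
wrap2 = π + 2β = 158.9347°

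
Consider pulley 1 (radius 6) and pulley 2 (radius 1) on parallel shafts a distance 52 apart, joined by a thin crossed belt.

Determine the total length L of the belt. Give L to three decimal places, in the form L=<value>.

L=126.935

crossed belt: β = asin((r1+r2)/C) = asin(7/52) = 7.7364°
wrap1 = wrap2 = π + 2β = 195.4728°
tangent length = C·cosβ = 51.5267
L = (r1+r2)·wrap + 2·C·cosβ = 7·3.4116 + 2·51.5267 = 126.9349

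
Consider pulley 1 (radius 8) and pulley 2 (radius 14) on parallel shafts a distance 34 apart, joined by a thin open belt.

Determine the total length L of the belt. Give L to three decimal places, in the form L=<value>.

open belt: β = asin((r2−r1)/C) = asin(6/34) = 10.1642°
wrap1 = π − 2β = 159.6715°
wrap2 = π + 2β = 200.3285°
tangent length = C·cosβ = 33.4664
L = r1·wrap1 + r2·wrap2 + 2·C·cosβ = 8·2.7868 + 14·3.4964 + 2·33.4664 = 138.1766

L=138.177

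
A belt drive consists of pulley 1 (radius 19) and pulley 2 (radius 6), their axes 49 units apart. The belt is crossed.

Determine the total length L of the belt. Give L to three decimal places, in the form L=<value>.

L=189.596

crossed belt: β = asin((r1+r2)/C) = asin(25/49) = 30.6774°
wrap1 = wrap2 = π + 2β = 241.3548°
tangent length = C·cosβ = 42.1426
L = (r1+r2)·wrap + 2·C·cosβ = 25·4.2124 + 2·42.1426 = 189.5961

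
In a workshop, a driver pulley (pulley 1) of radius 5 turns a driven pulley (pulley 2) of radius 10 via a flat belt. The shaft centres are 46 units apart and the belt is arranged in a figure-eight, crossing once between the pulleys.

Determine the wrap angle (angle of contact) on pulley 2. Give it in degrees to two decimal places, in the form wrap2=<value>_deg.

wrap2=218.06_deg

crossed belt: β = asin((r1+r2)/C) = asin(15/46) = 19.0314°
wrap1 = wrap2 = π + 2β = 218.0629°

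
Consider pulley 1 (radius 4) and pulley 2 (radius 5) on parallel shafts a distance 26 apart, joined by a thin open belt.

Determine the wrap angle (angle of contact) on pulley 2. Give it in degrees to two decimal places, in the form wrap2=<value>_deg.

wrap2=184.41_deg

open belt: β = asin((r2−r1)/C) = asin(1/26) = 2.2042°
wrap1 = π − 2β = 175.5915°
wrap2 = π + 2β = 184.4085°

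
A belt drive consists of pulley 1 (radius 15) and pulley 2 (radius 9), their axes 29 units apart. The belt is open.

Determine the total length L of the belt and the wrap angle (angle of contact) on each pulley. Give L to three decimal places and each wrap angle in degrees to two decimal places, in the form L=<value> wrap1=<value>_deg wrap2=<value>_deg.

L=134.644 wrap1=203.88_deg wrap2=156.12_deg

open belt: β = asin((r2−r1)/C) = asin(-6/29) = -11.9405°
wrap1 = π − 2β = 203.8811°
wrap2 = π + 2β = 156.1189°
tangent length = C·cosβ = 28.3725
L = r1·wrap1 + r2·wrap2 + 2·C·cosβ = 15·3.5584 + 9·2.7248 + 2·28.3725 = 134.6441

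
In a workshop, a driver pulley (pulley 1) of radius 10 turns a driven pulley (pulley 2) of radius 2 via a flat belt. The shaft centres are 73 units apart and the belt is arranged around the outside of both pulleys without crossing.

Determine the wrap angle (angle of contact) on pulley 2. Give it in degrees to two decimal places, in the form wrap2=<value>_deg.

open belt: β = asin((r2−r1)/C) = asin(-8/73) = -6.2916°
wrap1 = π − 2β = 192.5833°
wrap2 = π + 2β = 167.4167°

wrap2=167.42_deg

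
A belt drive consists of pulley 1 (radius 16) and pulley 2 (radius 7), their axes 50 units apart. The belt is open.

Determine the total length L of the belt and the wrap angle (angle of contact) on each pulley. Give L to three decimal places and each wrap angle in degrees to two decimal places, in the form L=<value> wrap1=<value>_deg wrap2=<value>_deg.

open belt: β = asin((r2−r1)/C) = asin(-9/50) = -10.3698°
wrap1 = π − 2β = 200.7395°
wrap2 = π + 2β = 159.2605°
tangent length = C·cosβ = 49.1833
L = r1·wrap1 + r2·wrap2 + 2·C·cosβ = 16·3.5036 + 7·2.7796 + 2·49.1833 = 173.8810

L=173.881 wrap1=200.74_deg wrap2=159.26_deg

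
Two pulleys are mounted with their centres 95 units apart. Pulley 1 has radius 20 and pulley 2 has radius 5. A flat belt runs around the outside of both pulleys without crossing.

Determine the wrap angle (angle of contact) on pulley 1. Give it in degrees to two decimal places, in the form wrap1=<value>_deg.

open belt: β = asin((r2−r1)/C) = asin(-15/95) = -9.0847°
wrap1 = π − 2β = 198.1694°
wrap2 = π + 2β = 161.8306°

wrap1=198.17_deg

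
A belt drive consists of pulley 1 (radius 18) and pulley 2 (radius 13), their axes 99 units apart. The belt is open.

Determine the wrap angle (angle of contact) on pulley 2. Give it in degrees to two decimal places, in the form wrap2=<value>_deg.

open belt: β = asin((r2−r1)/C) = asin(-5/99) = -2.8950°
wrap1 = π − 2β = 185.7899°
wrap2 = π + 2β = 174.2101°

wrap2=174.21_deg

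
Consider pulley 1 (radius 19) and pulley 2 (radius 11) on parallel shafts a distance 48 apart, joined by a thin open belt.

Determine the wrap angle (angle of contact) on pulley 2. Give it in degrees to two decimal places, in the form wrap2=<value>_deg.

wrap2=160.81_deg

open belt: β = asin((r2−r1)/C) = asin(-8/48) = -9.5941°
wrap1 = π − 2β = 199.1881°
wrap2 = π + 2β = 160.8119°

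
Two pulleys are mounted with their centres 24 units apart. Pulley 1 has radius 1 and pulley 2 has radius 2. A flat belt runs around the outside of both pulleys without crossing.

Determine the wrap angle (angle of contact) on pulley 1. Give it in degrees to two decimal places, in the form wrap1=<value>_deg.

wrap1=175.22_deg

open belt: β = asin((r2−r1)/C) = asin(1/24) = 2.3880°
wrap1 = π − 2β = 175.2240°
wrap2 = π + 2β = 184.7760°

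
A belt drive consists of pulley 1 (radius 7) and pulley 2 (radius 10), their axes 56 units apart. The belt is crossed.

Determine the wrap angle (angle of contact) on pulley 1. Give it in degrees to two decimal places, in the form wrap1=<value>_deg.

wrap1=215.34_deg

crossed belt: β = asin((r1+r2)/C) = asin(17/56) = 17.6722°
wrap1 = wrap2 = π + 2β = 215.3445°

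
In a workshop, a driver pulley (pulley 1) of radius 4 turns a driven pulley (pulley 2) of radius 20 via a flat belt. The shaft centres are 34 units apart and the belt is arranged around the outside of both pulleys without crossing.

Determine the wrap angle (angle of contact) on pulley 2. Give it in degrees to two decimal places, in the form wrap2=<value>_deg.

open belt: β = asin((r2−r1)/C) = asin(16/34) = 28.0725°
wrap1 = π − 2β = 123.8550°
wrap2 = π + 2β = 236.1450°

wrap2=236.14_deg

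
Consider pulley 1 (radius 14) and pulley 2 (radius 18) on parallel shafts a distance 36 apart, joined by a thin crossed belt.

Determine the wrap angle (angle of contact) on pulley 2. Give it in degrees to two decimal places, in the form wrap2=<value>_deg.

crossed belt: β = asin((r1+r2)/C) = asin(32/36) = 62.7340°
wrap1 = wrap2 = π + 2β = 305.4679°

wrap2=305.47_deg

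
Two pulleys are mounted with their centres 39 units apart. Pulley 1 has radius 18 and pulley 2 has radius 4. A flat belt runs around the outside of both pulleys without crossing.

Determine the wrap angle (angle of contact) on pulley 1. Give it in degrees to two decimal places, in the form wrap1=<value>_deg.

wrap1=222.07_deg

open belt: β = asin((r2−r1)/C) = asin(-14/39) = -21.0372°
wrap1 = π − 2β = 222.0744°
wrap2 = π + 2β = 137.9256°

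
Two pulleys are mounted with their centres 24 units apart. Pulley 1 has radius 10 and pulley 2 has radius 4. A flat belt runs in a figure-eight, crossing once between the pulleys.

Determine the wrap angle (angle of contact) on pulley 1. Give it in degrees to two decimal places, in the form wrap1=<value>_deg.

crossed belt: β = asin((r1+r2)/C) = asin(14/24) = 35.6853°
wrap1 = wrap2 = π + 2β = 251.3707°

wrap1=251.37_deg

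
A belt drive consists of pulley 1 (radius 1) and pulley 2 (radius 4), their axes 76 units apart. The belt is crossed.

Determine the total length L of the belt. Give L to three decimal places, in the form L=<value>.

L=168.037

crossed belt: β = asin((r1+r2)/C) = asin(5/76) = 3.7722°
wrap1 = wrap2 = π + 2β = 187.5444°
tangent length = C·cosβ = 75.8353
L = (r1+r2)·wrap + 2·C·cosβ = 5·3.2733 + 2·75.8353 = 168.0370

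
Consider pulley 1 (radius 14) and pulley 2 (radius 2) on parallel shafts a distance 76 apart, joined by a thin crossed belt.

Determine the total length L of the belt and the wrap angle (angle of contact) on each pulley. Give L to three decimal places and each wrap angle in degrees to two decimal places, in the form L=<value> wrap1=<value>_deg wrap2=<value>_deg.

crossed belt: β = asin((r1+r2)/C) = asin(16/76) = 12.1532°
wrap1 = wrap2 = π + 2β = 204.3064°
tangent length = C·cosβ = 74.2967
L = (r1+r2)·wrap + 2·C·cosβ = 16·3.5658 + 2·74.2967 = 205.6465

L=205.647 wrap1=204.31_deg wrap2=204.31_deg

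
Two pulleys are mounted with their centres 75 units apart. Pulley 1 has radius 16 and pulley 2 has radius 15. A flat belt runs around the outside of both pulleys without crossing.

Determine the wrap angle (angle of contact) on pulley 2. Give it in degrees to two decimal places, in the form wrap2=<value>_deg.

wrap2=178.47_deg

open belt: β = asin((r2−r1)/C) = asin(-1/75) = -0.7640°
wrap1 = π − 2β = 181.5279°
wrap2 = π + 2β = 178.4721°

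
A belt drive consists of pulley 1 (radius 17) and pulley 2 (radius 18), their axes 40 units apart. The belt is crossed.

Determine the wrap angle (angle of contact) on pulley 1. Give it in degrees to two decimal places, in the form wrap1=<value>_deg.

wrap1=302.09_deg

crossed belt: β = asin((r1+r2)/C) = asin(35/40) = 61.0450°
wrap1 = wrap2 = π + 2β = 302.0900°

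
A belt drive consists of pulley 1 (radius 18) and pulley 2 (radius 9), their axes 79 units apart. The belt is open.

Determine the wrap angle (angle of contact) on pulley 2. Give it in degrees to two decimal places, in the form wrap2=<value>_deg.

open belt: β = asin((r2−r1)/C) = asin(-9/79) = -6.5416°
wrap1 = π − 2β = 193.0831°
wrap2 = π + 2β = 166.9169°

wrap2=166.92_deg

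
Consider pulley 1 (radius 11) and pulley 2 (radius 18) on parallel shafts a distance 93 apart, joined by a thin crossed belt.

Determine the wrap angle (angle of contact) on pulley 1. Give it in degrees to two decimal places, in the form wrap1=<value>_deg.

crossed belt: β = asin((r1+r2)/C) = asin(29/93) = 18.1694°
wrap1 = wrap2 = π + 2β = 216.3389°

wrap1=216.34_deg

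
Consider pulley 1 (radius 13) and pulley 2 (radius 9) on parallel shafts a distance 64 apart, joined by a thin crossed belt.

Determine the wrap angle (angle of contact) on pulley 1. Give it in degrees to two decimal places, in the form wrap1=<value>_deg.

wrap1=220.21_deg

crossed belt: β = asin((r1+r2)/C) = asin(22/64) = 20.1055°
wrap1 = wrap2 = π + 2β = 220.2110°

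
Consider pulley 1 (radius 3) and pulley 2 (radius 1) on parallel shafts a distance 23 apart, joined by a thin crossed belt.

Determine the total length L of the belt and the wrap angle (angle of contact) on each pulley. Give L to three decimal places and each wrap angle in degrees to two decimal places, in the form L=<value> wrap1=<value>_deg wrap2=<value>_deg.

crossed belt: β = asin((r1+r2)/C) = asin(4/23) = 10.0154°
wrap1 = wrap2 = π + 2β = 200.0308°
tangent length = C·cosβ = 22.6495
L = (r1+r2)·wrap + 2·C·cosβ = 4·3.4912 + 2·22.6495 = 59.2638

L=59.264 wrap1=200.03_deg wrap2=200.03_deg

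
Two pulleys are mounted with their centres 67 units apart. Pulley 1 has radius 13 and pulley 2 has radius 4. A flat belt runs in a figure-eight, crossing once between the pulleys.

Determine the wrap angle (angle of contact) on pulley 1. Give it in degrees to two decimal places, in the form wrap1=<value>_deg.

wrap1=209.40_deg

crossed belt: β = asin((r1+r2)/C) = asin(17/67) = 14.6984°
wrap1 = wrap2 = π + 2β = 209.3968°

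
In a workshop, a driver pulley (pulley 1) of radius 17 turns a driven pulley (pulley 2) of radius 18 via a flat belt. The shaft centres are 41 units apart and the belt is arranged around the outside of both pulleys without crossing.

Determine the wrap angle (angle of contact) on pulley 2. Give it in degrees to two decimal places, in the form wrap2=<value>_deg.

open belt: β = asin((r2−r1)/C) = asin(1/41) = 1.3976°
wrap1 = π − 2β = 177.2048°
wrap2 = π + 2β = 182.7952°

wrap2=182.80_deg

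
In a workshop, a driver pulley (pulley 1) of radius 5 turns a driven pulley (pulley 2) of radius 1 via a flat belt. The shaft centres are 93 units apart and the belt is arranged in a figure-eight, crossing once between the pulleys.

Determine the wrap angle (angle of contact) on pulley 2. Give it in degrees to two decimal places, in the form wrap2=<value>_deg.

crossed belt: β = asin((r1+r2)/C) = asin(6/93) = 3.6991°
wrap1 = wrap2 = π + 2β = 187.3981°

wrap2=187.40_deg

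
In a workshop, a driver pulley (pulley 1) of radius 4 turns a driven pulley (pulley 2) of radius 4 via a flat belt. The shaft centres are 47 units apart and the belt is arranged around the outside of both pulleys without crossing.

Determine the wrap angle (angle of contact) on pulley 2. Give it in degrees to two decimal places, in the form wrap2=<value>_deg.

open belt: β = asin((r2−r1)/C) = asin(0/47) = 0.0000°
wrap1 = π − 2β = 180.0000°
wrap2 = π + 2β = 180.0000°

wrap2=180.00_deg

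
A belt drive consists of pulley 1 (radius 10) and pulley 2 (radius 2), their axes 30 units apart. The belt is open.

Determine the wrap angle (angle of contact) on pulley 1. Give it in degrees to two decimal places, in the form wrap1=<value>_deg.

open belt: β = asin((r2−r1)/C) = asin(-8/30) = -15.4660°
wrap1 = π − 2β = 210.9320°
wrap2 = π + 2β = 149.0680°

wrap1=210.93_deg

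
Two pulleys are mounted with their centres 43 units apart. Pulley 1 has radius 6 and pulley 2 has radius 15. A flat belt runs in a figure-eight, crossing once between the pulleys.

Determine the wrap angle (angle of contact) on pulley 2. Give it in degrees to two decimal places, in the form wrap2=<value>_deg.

crossed belt: β = asin((r1+r2)/C) = asin(21/43) = 29.2336°
wrap1 = wrap2 = π + 2β = 238.4673°

wrap2=238.47_deg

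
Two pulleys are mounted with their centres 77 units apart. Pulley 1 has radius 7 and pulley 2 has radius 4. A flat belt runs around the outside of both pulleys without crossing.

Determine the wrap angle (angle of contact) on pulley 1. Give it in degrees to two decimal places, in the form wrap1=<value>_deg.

wrap1=184.47_deg

open belt: β = asin((r2−r1)/C) = asin(-3/77) = -2.2329°
wrap1 = π − 2β = 184.4657°
wrap2 = π + 2β = 175.5343°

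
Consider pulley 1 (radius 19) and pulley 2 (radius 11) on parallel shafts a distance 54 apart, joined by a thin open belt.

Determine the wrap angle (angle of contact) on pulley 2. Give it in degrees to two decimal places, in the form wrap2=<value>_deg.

wrap2=162.96_deg

open belt: β = asin((r2−r1)/C) = asin(-8/54) = -8.5196°
wrap1 = π − 2β = 197.0392°
wrap2 = π + 2β = 162.9608°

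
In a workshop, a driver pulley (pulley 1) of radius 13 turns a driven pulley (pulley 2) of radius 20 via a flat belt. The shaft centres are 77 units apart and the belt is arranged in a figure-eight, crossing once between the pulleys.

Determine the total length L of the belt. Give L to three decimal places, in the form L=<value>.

L=272.045

crossed belt: β = asin((r1+r2)/C) = asin(33/77) = 25.3769°
wrap1 = wrap2 = π + 2β = 230.7539°
tangent length = C·cosβ = 69.5701
L = (r1+r2)·wrap + 2·C·cosβ = 33·4.0274 + 2·69.5701 = 272.0449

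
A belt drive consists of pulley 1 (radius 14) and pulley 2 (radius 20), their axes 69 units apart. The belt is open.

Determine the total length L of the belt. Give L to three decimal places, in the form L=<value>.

L=245.336

open belt: β = asin((r2−r1)/C) = asin(6/69) = 4.9885°
wrap1 = π − 2β = 170.0229°
wrap2 = π + 2β = 189.9771°
tangent length = C·cosβ = 68.7386
L = r1·wrap1 + r2·wrap2 + 2·C·cosβ = 14·2.9675 + 20·3.3157 + 2·68.7386 = 245.3362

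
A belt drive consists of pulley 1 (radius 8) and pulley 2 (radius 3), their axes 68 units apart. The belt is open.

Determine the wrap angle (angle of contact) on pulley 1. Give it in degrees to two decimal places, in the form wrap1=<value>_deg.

wrap1=188.43_deg

open belt: β = asin((r2−r1)/C) = asin(-5/68) = -4.2167°
wrap1 = π − 2β = 188.4335°
wrap2 = π + 2β = 171.5665°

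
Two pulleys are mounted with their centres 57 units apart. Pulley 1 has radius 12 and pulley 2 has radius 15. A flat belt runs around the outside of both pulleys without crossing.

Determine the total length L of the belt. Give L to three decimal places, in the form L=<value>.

open belt: β = asin((r2−r1)/C) = asin(3/57) = 3.0170°
wrap1 = π − 2β = 173.9661°
wrap2 = π + 2β = 186.0339°
tangent length = C·cosβ = 56.9210
L = r1·wrap1 + r2·wrap2 + 2·C·cosβ = 12·3.0363 + 15·3.2469 + 2·56.9210 = 198.9809

L=198.981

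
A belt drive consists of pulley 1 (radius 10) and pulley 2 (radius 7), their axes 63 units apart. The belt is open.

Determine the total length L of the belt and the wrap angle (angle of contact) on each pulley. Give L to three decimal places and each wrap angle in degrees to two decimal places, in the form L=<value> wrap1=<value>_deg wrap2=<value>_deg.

open belt: β = asin((r2−r1)/C) = asin(-3/63) = -2.7294°
wrap1 = π − 2β = 185.4588°
wrap2 = π + 2β = 174.5412°
tangent length = C·cosβ = 62.9285
L = r1·wrap1 + r2·wrap2 + 2·C·cosβ = 10·3.2369 + 7·3.0463 + 2·62.9285 = 179.5500

L=179.550 wrap1=185.46_deg wrap2=174.54_deg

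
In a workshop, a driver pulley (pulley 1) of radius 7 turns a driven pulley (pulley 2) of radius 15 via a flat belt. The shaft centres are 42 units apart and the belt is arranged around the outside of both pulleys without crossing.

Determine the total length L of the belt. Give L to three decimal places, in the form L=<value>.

open belt: β = asin((r2−r1)/C) = asin(8/42) = 10.9806°
wrap1 = π − 2β = 158.0388°
wrap2 = π + 2β = 201.9612°
tangent length = C·cosβ = 41.2311
L = r1·wrap1 + r2·wrap2 + 2·C·cosβ = 7·2.7583 + 15·3.5249 + 2·41.2311 = 154.6435

L=154.644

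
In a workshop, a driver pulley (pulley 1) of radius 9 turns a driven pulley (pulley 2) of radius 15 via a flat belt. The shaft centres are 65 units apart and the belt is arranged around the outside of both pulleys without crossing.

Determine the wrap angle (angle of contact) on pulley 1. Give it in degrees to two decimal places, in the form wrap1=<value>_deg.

open belt: β = asin((r2−r1)/C) = asin(6/65) = 5.2964°
wrap1 = π − 2β = 169.4072°
wrap2 = π + 2β = 190.5928°

wrap1=169.41_deg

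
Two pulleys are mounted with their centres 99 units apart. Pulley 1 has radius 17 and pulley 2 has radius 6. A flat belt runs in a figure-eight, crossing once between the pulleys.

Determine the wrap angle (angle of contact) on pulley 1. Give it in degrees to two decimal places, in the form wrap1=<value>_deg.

crossed belt: β = asin((r1+r2)/C) = asin(23/99) = 13.4339°
wrap1 = wrap2 = π + 2β = 206.8678°

wrap1=206.87_deg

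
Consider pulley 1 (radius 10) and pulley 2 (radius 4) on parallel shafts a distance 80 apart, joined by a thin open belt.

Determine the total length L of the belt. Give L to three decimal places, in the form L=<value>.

L=204.433

open belt: β = asin((r2−r1)/C) = asin(-6/80) = -4.3012°
wrap1 = π − 2β = 188.6024°
wrap2 = π + 2β = 171.3976°
tangent length = C·cosβ = 79.7747
L = r1·wrap1 + r2·wrap2 + 2·C·cosβ = 10·3.2917 + 4·2.9915 + 2·79.7747 = 204.4325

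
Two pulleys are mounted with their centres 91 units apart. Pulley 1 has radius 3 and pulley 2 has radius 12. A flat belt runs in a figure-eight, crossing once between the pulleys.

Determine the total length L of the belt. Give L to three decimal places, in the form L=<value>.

crossed belt: β = asin((r1+r2)/C) = asin(15/91) = 9.4877°
wrap1 = wrap2 = π + 2β = 198.9753°
tangent length = C·cosβ = 89.7552
L = (r1+r2)·wrap + 2·C·cosβ = 15·3.4728 + 2·89.7552 = 231.6021

L=231.602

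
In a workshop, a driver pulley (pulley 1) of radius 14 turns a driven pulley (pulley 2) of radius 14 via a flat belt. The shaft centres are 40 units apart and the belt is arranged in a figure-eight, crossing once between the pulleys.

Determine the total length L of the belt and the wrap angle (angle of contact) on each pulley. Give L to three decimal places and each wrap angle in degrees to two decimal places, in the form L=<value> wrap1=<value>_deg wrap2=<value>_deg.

L=188.518 wrap1=268.85_deg wrap2=268.85_deg

crossed belt: β = asin((r1+r2)/C) = asin(28/40) = 44.4270°
wrap1 = wrap2 = π + 2β = 268.8540°
tangent length = C·cosβ = 28.5657
L = (r1+r2)·wrap + 2·C·cosβ = 28·4.6924 + 2·28.5657 = 188.5183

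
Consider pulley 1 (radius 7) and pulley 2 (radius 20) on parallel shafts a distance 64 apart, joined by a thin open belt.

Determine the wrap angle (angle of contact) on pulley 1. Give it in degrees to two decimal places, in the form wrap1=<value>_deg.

open belt: β = asin((r2−r1)/C) = asin(13/64) = 11.7198°
wrap1 = π − 2β = 156.5605°
wrap2 = π + 2β = 203.4395°

wrap1=156.56_deg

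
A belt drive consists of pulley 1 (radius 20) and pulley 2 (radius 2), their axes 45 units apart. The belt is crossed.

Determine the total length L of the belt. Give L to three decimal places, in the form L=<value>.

crossed belt: β = asin((r1+r2)/C) = asin(22/45) = 29.2676°
wrap1 = wrap2 = π + 2β = 238.5352°
tangent length = C·cosβ = 39.2556
L = (r1+r2)·wrap + 2·C·cosβ = 22·4.1632 + 2·39.2556 = 170.1021

L=170.102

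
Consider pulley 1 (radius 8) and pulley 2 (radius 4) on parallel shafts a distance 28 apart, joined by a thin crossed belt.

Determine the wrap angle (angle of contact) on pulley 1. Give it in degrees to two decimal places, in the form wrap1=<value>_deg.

wrap1=230.75_deg

crossed belt: β = asin((r1+r2)/C) = asin(12/28) = 25.3769°
wrap1 = wrap2 = π + 2β = 230.7539°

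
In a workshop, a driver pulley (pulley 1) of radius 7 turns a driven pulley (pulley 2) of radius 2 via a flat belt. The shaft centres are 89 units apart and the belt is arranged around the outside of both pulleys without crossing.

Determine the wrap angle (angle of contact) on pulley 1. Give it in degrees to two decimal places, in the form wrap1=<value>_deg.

wrap1=186.44_deg

open belt: β = asin((r2−r1)/C) = asin(-5/89) = -3.2206°
wrap1 = π − 2β = 186.4411°
wrap2 = π + 2β = 173.5589°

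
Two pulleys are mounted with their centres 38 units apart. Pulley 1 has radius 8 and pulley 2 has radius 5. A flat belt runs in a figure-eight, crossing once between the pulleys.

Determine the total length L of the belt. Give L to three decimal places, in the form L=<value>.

crossed belt: β = asin((r1+r2)/C) = asin(13/38) = 20.0052°
wrap1 = wrap2 = π + 2β = 220.0104°
tangent length = C·cosβ = 35.7071
L = (r1+r2)·wrap + 2·C·cosβ = 13·3.8399 + 2·35.7071 = 121.3331

L=121.333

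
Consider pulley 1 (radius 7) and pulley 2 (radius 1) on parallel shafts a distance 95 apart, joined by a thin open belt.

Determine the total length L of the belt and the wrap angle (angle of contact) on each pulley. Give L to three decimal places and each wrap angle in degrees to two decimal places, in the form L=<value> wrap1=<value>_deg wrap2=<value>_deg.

L=215.512 wrap1=187.24_deg wrap2=172.76_deg

open belt: β = asin((r2−r1)/C) = asin(-6/95) = -3.6211°
wrap1 = π − 2β = 187.2422°
wrap2 = π + 2β = 172.7578°
tangent length = C·cosβ = 94.8103
L = r1·wrap1 + r2·wrap2 + 2·C·cosβ = 7·3.2680 + 1·3.0152 + 2·94.8103 = 215.5118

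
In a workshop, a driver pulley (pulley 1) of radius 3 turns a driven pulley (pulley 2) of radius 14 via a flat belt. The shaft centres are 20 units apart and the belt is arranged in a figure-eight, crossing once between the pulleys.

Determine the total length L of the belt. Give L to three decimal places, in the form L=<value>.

L=109.022

crossed belt: β = asin((r1+r2)/C) = asin(17/20) = 58.2117°
wrap1 = wrap2 = π + 2β = 296.4233°
tangent length = C·cosβ = 10.5357
L = (r1+r2)·wrap + 2·C·cosβ = 17·5.1736 + 2·10.5357 = 109.0219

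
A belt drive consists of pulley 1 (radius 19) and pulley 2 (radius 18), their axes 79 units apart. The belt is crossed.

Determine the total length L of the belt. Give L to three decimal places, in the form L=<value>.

crossed belt: β = asin((r1+r2)/C) = asin(37/79) = 27.9275°
wrap1 = wrap2 = π + 2β = 235.8551°
tangent length = C·cosβ = 69.7997
L = (r1+r2)·wrap + 2·C·cosβ = 37·4.1164 + 2·69.7997 = 291.9080

L=291.908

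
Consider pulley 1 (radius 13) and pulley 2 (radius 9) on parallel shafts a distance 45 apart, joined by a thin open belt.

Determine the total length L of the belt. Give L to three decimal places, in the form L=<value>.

L=159.471

open belt: β = asin((r2−r1)/C) = asin(-4/45) = -5.0997°
wrap1 = π − 2β = 190.1994°
wrap2 = π + 2β = 169.8006°
tangent length = C·cosβ = 44.8219
L = r1·wrap1 + r2·wrap2 + 2·C·cosβ = 13·3.3196 + 9·2.9636 + 2·44.8219 = 159.4708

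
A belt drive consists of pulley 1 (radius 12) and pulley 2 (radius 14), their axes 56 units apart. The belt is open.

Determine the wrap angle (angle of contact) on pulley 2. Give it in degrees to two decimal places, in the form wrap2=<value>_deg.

wrap2=184.09_deg

open belt: β = asin((r2−r1)/C) = asin(2/56) = 2.0467°
wrap1 = π − 2β = 175.9066°
wrap2 = π + 2β = 184.0934°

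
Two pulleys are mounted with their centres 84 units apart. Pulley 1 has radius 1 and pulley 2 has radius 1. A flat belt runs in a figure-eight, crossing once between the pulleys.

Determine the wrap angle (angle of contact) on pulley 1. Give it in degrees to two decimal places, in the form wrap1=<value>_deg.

crossed belt: β = asin((r1+r2)/C) = asin(2/84) = 1.3643°
wrap1 = wrap2 = π + 2β = 182.7286°

wrap1=182.73_deg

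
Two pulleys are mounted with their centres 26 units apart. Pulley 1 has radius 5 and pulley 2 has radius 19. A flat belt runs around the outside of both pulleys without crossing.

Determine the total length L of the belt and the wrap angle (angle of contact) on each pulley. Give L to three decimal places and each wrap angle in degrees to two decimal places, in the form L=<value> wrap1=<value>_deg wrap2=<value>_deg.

open belt: β = asin((r2−r1)/C) = asin(14/26) = 32.5790°
wrap1 = π − 2β = 114.8421°
wrap2 = π + 2β = 245.1579°
tangent length = C·cosβ = 21.9089
L = r1·wrap1 + r2·wrap2 + 2·C·cosβ = 5·2.0044 + 19·4.2788 + 2·21.9089 = 135.1371

L=135.137 wrap1=114.84_deg wrap2=245.16_deg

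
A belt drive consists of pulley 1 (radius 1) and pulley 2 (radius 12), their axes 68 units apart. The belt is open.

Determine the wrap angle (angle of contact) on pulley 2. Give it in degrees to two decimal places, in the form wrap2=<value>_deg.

open belt: β = asin((r2−r1)/C) = asin(11/68) = 9.3093°
wrap1 = π − 2β = 161.3813°
wrap2 = π + 2β = 198.6187°

wrap2=198.62_deg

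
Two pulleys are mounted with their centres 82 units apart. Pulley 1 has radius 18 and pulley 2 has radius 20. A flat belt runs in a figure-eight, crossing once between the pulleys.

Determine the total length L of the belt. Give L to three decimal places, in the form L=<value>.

L=301.328

crossed belt: β = asin((r1+r2)/C) = asin(38/82) = 27.6077°
wrap1 = wrap2 = π + 2β = 235.2153°
tangent length = C·cosβ = 72.6636
L = (r1+r2)·wrap + 2·C·cosβ = 38·4.1053 + 2·72.6636 = 301.3279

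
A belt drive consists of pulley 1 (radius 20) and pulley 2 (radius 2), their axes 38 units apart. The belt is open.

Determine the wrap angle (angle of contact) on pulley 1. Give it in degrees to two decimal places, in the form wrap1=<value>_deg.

wrap1=236.55_deg

open belt: β = asin((r2−r1)/C) = asin(-18/38) = -28.2737°
wrap1 = π − 2β = 236.5474°
wrap2 = π + 2β = 123.4526°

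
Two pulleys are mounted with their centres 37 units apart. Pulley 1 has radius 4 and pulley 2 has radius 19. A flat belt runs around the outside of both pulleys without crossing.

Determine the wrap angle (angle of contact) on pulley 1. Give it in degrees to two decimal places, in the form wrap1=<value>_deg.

open belt: β = asin((r2−r1)/C) = asin(15/37) = 23.9165°
wrap1 = π − 2β = 132.1669°
wrap2 = π + 2β = 227.8331°

wrap1=132.17_deg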